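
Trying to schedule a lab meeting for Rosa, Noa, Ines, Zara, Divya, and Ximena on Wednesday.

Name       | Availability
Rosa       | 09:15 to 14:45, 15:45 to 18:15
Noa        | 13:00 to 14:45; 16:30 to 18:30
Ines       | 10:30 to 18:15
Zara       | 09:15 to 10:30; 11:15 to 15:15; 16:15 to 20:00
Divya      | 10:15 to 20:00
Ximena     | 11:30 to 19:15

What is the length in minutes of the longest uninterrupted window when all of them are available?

Rosa ∩ Noa: 13:00-14:45, 16:30-18:15.
Rosa ∩ Noa ∩ Ines: 13:00-14:45, 16:30-18:15.
Rosa ∩ Noa ∩ Ines ∩ Zara: 13:00-14:45, 16:30-18:15.
Rosa ∩ Noa ∩ Ines ∩ Zara ∩ Divya: 13:00-14:45, 16:30-18:15.
Rosa ∩ Noa ∩ Ines ∩ Zara ∩ Divya ∩ Ximena: 13:00-14:45, 16:30-18:15.
The longest is 13:00-14:45 at 105 minutes.

105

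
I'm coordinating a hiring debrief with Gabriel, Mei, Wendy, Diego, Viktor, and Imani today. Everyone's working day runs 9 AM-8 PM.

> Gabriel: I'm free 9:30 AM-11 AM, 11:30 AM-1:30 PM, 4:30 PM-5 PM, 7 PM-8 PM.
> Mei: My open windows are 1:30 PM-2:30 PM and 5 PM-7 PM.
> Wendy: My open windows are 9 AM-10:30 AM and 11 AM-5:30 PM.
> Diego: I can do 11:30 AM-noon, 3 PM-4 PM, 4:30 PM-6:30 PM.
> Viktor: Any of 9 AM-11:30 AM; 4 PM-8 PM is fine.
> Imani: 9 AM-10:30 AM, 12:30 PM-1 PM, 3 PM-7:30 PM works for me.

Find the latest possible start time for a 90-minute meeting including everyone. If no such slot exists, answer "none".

Gabriel ∩ Mei: ∅.
Gabriel ∩ Mei ∩ Wendy: ∅.
Gabriel ∩ Mei ∩ Wendy ∩ Diego: ∅.
Gabriel ∩ Mei ∩ Wendy ∩ Diego ∩ Viktor: ∅.
Gabriel ∩ Mei ∩ Wendy ∩ Diego ∩ Viktor ∩ Imani: ∅.
There is no time when everyone is free.
No common window is at least 90 minutes long.

none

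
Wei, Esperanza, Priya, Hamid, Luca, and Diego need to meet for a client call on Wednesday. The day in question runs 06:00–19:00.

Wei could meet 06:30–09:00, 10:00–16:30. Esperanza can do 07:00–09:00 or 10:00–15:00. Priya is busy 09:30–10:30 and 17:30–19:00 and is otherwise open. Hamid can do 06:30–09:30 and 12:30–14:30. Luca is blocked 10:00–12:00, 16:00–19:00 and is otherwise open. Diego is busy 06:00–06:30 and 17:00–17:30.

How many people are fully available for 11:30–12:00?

Wei free: 06:30-09:00, 10:00-16:30.
Esperanza free: 07:00-09:00, 10:00-15:00.
Priya free: 06:00-09:30, 10:30-17:30 (invert busy blocks within the working day).
Hamid free: 06:30-09:30, 12:30-14:30.
Luca free: 06:00-10:00, 12:00-16:00 (invert busy blocks within the working day).
Diego free: 06:30-17:00, 17:30-19:00 (invert busy blocks within the working day).
Wei, Esperanza, Priya, and Diego can make the full 11:30-12:00 slot — that's 4.

4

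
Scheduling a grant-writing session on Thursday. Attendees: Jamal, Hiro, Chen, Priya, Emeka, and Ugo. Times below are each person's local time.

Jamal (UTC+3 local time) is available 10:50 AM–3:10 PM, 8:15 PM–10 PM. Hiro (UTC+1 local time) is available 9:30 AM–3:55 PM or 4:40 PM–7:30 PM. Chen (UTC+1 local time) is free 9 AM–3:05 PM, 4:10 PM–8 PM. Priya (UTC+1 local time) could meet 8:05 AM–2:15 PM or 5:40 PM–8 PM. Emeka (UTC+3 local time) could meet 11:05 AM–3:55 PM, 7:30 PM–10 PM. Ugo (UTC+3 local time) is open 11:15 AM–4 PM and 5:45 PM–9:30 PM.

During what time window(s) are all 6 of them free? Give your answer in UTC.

08:30-12:10, 17:15-18:30

Jamal in UTC: 07:50-12:10, 17:15-19:00 (subtract 3h to convert from UTC+3).
Hiro in UTC: 08:30-14:55, 15:40-18:30 (subtract 1h to convert from UTC+1).
Chen in UTC: 08:00-14:05, 15:10-19:00 (subtract 1h to convert from UTC+1).
Priya in UTC: 07:05-13:15, 16:40-19:00 (subtract 1h to convert from UTC+1).
Emeka in UTC: 08:05-12:55, 16:30-19:00 (subtract 3h to convert from UTC+3).
Ugo in UTC: 08:15-13:00, 14:45-18:30 (subtract 3h to convert from UTC+3).
Jamal ∩ Hiro: 08:30-12:10, 17:15-18:30.
Jamal ∩ Hiro ∩ Chen: 08:30-12:10, 17:15-18:30.
Jamal ∩ Hiro ∩ Chen ∩ Priya: 08:30-12:10, 17:15-18:30.
Jamal ∩ Hiro ∩ Chen ∩ Priya ∩ Emeka: 08:30-12:10, 17:15-18:30.
Jamal ∩ Hiro ∩ Chen ∩ Priya ∩ Emeka ∩ Ugo: 08:30-12:10, 17:15-18:30.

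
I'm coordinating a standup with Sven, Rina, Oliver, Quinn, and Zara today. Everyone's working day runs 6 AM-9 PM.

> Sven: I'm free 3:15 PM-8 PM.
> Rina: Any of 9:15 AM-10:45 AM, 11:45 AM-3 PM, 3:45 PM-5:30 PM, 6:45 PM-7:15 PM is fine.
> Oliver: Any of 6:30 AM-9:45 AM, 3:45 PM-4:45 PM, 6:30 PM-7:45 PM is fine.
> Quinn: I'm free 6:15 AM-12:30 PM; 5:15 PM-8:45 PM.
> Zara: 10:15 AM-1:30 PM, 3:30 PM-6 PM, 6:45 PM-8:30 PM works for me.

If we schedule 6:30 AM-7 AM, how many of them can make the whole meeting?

2

Oliver and Quinn can make the full 06:30-07:00 slot — that's 2.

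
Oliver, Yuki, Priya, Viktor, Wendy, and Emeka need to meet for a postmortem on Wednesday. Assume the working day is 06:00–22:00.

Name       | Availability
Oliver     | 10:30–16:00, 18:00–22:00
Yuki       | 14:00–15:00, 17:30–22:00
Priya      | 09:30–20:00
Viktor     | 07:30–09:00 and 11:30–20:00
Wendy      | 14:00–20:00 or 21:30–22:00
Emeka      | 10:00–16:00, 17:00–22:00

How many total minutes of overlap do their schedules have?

Oliver ∩ Yuki: 14:00-15:00, 18:00-22:00.
Oliver ∩ Yuki ∩ Priya: 14:00-15:00, 18:00-20:00.
Oliver ∩ Yuki ∩ Priya ∩ Viktor: 14:00-15:00, 18:00-20:00.
Oliver ∩ Yuki ∩ Priya ∩ Viktor ∩ Wendy: 14:00-15:00, 18:00-20:00.
Oliver ∩ Yuki ∩ Priya ∩ Viktor ∩ Wendy ∩ Emeka: 14:00-15:00, 18:00-20:00.
So the common availability across everyone is 14:00-15:00, 18:00-20:00.
Summing the common windows: 60 + 120 = 180 minutes.

180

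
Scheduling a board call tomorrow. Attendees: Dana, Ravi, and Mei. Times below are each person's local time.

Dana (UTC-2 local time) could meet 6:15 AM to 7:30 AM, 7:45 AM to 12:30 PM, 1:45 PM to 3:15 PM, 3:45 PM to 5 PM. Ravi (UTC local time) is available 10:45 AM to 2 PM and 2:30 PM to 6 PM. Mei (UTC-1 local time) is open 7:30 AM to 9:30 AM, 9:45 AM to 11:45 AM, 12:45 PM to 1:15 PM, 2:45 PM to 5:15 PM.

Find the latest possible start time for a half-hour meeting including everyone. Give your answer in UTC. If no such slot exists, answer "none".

16:45

Dana in UTC: 08:15-09:30, 09:45-14:30, 15:45-17:15, 17:45-19:00 (add 2h to convert from UTC-2).
Ravi in UTC: 10:45-14:00, 14:30-18:00.
Mei in UTC: 08:30-10:30, 10:45-12:45, 13:45-14:15, 15:45-18:15 (add 1h to convert from UTC-1).
Dana ∩ Ravi: 10:45-14:00, 15:45-17:15, 17:45-18:00.
Dana ∩ Ravi ∩ Mei: 10:45-12:45, 13:45-14:00, 15:45-17:15, 17:45-18:00.
The last common window of at least 30 minutes is 15:45-17:15; a 30-minute meeting can start as late as 16:45 and still end by 17:15.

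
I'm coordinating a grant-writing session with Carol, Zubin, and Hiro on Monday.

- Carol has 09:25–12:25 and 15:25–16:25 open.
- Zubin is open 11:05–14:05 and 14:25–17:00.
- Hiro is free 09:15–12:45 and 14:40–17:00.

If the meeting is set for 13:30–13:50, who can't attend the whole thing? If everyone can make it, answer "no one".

Carol: not fully free for 13:30-13:50. Zubin: free for 13:30-13:50. Hiro: not fully free for 13:30-13:50.

Carol, Hiro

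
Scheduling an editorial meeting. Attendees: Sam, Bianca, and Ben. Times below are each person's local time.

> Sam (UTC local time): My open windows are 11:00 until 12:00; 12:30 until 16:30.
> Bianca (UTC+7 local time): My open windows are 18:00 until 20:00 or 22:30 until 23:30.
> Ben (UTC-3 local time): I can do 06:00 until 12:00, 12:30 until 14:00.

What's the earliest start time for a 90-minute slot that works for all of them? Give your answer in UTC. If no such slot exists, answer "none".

Sam in UTC: 11:00-12:00, 12:30-16:30.
Bianca in UTC: 11:00-13:00, 15:30-16:30 (subtract 7h to convert from UTC+7).
Ben in UTC: 09:00-15:00, 15:30-17:00 (add 3h to convert from UTC-3).
Sam ∩ Bianca: 11:00-12:00, 12:30-13:00, 15:30-16:30.
Sam ∩ Bianca ∩ Ben: 11:00-12:00, 12:30-13:00, 15:30-16:30.
No common window is at least 90 minutes long.

none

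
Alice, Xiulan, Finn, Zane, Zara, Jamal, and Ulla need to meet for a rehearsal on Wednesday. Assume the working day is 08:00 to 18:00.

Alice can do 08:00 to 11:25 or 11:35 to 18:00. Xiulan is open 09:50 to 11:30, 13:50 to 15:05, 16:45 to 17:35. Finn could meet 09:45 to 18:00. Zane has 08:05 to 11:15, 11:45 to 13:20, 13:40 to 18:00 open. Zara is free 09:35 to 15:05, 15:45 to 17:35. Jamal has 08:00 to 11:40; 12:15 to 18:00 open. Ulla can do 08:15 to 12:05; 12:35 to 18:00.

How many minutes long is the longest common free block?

Alice ∩ Xiulan: 09:50-11:25, 13:50-15:05, 16:45-17:35.
Alice ∩ Xiulan ∩ Finn: 09:50-11:25, 13:50-15:05, 16:45-17:35.
Alice ∩ Xiulan ∩ Finn ∩ Zane: 09:50-11:15, 13:50-15:05, 16:45-17:35.
Alice ∩ Xiulan ∩ Finn ∩ Zane ∩ Zara: 09:50-11:15, 13:50-15:05, 16:45-17:35.
Alice ∩ Xiulan ∩ Finn ∩ Zane ∩ Zara ∩ Jamal: 09:50-11:15, 13:50-15:05, 16:45-17:35.
Alice ∩ Xiulan ∩ Finn ∩ Zane ∩ Zara ∩ Jamal ∩ Ulla: 09:50-11:15, 13:50-15:05, 16:45-17:35.
The longest is 09:50-11:15 at 85 minutes.

85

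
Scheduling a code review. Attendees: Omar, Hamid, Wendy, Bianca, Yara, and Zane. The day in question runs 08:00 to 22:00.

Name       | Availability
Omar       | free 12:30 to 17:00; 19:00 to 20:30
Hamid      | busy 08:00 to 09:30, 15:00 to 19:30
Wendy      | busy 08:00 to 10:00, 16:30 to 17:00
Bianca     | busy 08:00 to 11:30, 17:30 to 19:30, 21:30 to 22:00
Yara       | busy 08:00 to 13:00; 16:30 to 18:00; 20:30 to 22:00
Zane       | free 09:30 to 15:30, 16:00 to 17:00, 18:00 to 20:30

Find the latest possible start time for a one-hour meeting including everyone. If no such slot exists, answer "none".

Omar free: 12:30-17:00, 19:00-20:30.
Hamid free: 09:30-15:00, 19:30-22:00 (invert busy blocks within the working day).
Wendy free: 10:00-16:30, 17:00-22:00 (invert busy blocks within the working day).
Bianca free: 11:30-17:30, 19:30-21:30 (invert busy blocks within the working day).
Yara free: 13:00-16:30, 18:00-20:30 (invert busy blocks within the working day).
Zane free: 09:30-15:30, 16:00-17:00, 18:00-20:30.
Omar ∩ Hamid: 12:30-15:00, 19:30-20:30.
Omar ∩ Hamid ∩ Wendy: 12:30-15:00, 19:30-20:30.
Omar ∩ Hamid ∩ Wendy ∩ Bianca: 12:30-15:00, 19:30-20:30.
Omar ∩ Hamid ∩ Wendy ∩ Bianca ∩ Yara: 13:00-15:00, 19:30-20:30.
Omar ∩ Hamid ∩ Wendy ∩ Bianca ∩ Yara ∩ Zane: 13:00-15:00, 19:30-20:30.
The last common window of at least 60 minutes is 19:30-20:30; a 60-minute meeting can start as late as 19:30 and still end by 20:30.

19:30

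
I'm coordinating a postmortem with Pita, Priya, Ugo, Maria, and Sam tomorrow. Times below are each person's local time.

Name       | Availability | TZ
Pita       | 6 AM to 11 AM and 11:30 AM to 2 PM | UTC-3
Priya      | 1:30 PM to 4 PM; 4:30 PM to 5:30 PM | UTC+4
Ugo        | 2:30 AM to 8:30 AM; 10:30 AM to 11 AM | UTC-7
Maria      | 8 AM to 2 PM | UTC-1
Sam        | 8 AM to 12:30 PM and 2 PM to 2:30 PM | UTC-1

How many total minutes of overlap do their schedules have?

Pita in UTC: 09:00-14:00, 14:30-17:00 (add 3h to convert from UTC-3).
Priya in UTC: 09:30-12:00, 12:30-13:30 (subtract 4h to convert from UTC+4).
Ugo in UTC: 09:30-15:30, 17:30-18:00 (add 7h to convert from UTC-7).
Maria in UTC: 09:00-15:00 (add 1h to convert from UTC-1).
Sam in UTC: 09:00-13:30, 15:00-15:30 (add 1h to convert from UTC-1).
Pita ∩ Priya: 09:30-12:00, 12:30-13:30.
Pita ∩ Priya ∩ Ugo: 09:30-12:00, 12:30-13:30.
Pita ∩ Priya ∩ Ugo ∩ Maria: 09:30-12:00, 12:30-13:30.
Pita ∩ Priya ∩ Ugo ∩ Maria ∩ Sam: 09:30-12:00, 12:30-13:30.
Summing the common windows: 150 + 60 = 210 minutes.

210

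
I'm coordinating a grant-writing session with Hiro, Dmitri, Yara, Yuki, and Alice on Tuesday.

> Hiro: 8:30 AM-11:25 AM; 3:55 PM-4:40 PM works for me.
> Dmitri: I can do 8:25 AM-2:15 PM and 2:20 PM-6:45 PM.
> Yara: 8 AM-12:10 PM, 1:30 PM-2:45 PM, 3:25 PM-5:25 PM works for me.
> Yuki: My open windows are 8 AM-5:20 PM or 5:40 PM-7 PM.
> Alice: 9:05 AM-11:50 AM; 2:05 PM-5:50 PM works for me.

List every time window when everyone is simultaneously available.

09:05-11:25, 15:55-16:40

Hiro ∩ Dmitri: 08:30-11:25, 15:55-16:40.
Hiro ∩ Dmitri ∩ Yara: 08:30-11:25, 15:55-16:40.
Hiro ∩ Dmitri ∩ Yara ∩ Yuki: 08:30-11:25, 15:55-16:40.
Hiro ∩ Dmitri ∩ Yara ∩ Yuki ∩ Alice: 09:05-11:25, 15:55-16:40.
Those are the intersection windows.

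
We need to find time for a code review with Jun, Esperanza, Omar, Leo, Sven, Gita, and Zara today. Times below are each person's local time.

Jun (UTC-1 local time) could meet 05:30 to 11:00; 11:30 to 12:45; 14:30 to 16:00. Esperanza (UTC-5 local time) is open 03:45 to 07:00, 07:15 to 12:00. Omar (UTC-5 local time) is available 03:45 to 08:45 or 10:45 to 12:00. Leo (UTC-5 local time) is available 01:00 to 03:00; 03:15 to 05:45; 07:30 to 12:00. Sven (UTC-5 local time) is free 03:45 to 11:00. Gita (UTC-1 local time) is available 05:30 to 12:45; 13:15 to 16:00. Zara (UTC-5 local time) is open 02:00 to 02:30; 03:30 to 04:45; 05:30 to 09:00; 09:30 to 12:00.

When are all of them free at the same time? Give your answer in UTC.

Jun in UTC: 06:30-12:00, 12:30-13:45, 15:30-17:00 (add 1h to convert from UTC-1).
Esperanza in UTC: 08:45-12:00, 12:15-17:00 (add 5h to convert from UTC-5).
Omar in UTC: 08:45-13:45, 15:45-17:00 (add 5h to convert from UTC-5).
Leo in UTC: 06:00-08:00, 08:15-10:45, 12:30-17:00 (add 5h to convert from UTC-5).
Sven in UTC: 08:45-16:00 (add 5h to convert from UTC-5).
Gita in UTC: 06:30-13:45, 14:15-17:00 (add 1h to convert from UTC-1).
Zara in UTC: 07:00-07:30, 08:30-09:45, 10:30-14:00, 14:30-17:00 (add 5h to convert from UTC-5).
Jun ∩ Esperanza: 08:45-12:00, 12:30-13:45, 15:30-17:00.
Jun ∩ Esperanza ∩ Omar: 08:45-12:00, 12:30-13:45, 15:45-17:00.
Jun ∩ Esperanza ∩ Omar ∩ Leo: 08:45-10:45, 12:30-13:45, 15:45-17:00.
Jun ∩ Esperanza ∩ Omar ∩ Leo ∩ Sven: 08:45-10:45, 12:30-13:45, 15:45-16:00.
Jun ∩ Esperanza ∩ Omar ∩ Leo ∩ Sven ∩ Gita: 08:45-10:45, 12:30-13:45, 15:45-16:00.
Jun ∩ Esperanza ∩ Omar ∩ Leo ∩ Sven ∩ Gita ∩ Zara: 08:45-09:45, 10:30-10:45, 12:30-13:45, 15:45-16:00.

08:45-09:45, 10:30-10:45, 12:30-13:45, 15:45-16:00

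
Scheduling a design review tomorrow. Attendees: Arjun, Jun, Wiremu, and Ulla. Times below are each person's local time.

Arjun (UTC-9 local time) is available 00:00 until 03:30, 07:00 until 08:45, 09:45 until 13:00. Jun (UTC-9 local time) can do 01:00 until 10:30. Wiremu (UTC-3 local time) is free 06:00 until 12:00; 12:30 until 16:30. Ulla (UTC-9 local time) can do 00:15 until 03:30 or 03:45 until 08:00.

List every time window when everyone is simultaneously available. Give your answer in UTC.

Arjun in UTC: 09:00-12:30, 16:00-17:45, 18:45-22:00 (add 9h to convert from UTC-9).
Jun in UTC: 10:00-19:30 (add 9h to convert from UTC-9).
Wiremu in UTC: 09:00-15:00, 15:30-19:30 (add 3h to convert from UTC-3).
Ulla in UTC: 09:15-12:30, 12:45-17:00 (add 9h to convert from UTC-9).
Arjun ∩ Jun: 10:00-12:30, 16:00-17:45, 18:45-19:30.
Arjun ∩ Jun ∩ Wiremu: 10:00-12:30, 16:00-17:45, 18:45-19:30.
Arjun ∩ Jun ∩ Wiremu ∩ Ulla: 10:00-12:30, 16:00-17:00.
Those are the intersection windows.

10:00-12:30, 16:00-17:00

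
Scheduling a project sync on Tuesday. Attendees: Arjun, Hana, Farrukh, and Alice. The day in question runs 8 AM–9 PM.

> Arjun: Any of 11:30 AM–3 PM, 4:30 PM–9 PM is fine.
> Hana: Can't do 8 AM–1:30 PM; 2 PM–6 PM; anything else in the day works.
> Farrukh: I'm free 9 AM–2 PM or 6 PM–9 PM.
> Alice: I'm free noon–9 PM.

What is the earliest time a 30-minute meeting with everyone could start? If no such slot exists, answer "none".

13:30

Arjun free: 11:30-15:00, 16:30-21:00.
Hana free: 13:30-14:00, 18:00-21:00 (invert busy blocks within the working day).
Farrukh free: 09:00-14:00, 18:00-21:00.
Alice free: 12:00-21:00.
Arjun ∩ Hana: 13:30-14:00, 18:00-21:00.
Arjun ∩ Hana ∩ Farrukh: 13:30-14:00, 18:00-21:00.
Arjun ∩ Hana ∩ Farrukh ∩ Alice: 13:30-14:00, 18:00-21:00.
So the common availability across everyone is 13:30-14:00, 18:00-21:00.
The first common window of at least 30 minutes is 13:30-14:00, so the earliest start is 13:30.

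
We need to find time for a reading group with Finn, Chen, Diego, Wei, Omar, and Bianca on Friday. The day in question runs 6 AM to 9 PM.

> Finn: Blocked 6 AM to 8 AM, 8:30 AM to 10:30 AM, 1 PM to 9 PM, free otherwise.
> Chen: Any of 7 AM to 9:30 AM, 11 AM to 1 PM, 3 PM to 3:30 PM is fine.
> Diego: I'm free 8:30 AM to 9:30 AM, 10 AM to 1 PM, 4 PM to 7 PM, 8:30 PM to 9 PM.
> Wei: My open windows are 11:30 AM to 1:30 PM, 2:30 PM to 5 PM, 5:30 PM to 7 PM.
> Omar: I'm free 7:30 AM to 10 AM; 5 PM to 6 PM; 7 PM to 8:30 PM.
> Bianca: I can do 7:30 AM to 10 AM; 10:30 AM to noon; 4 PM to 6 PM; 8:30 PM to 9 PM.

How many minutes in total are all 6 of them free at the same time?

Finn free: 08:00-08:30, 10:30-13:00 (invert busy blocks within the working day).
Chen free: 07:00-09:30, 11:00-13:00, 15:00-15:30.
Diego free: 08:30-09:30, 10:00-13:00, 16:00-19:00, 20:30-21:00.
Wei free: 11:30-13:30, 14:30-17:00, 17:30-19:00.
Omar free: 07:30-10:00, 17:00-18:00, 19:00-20:30.
Bianca free: 07:30-10:00, 10:30-12:00, 16:00-18:00, 20:30-21:00.
Finn ∩ Chen: 08:00-08:30, 11:00-13:00.
Finn ∩ Chen ∩ Diego: 11:00-13:00.
Finn ∩ Chen ∩ Diego ∩ Wei: 11:30-13:00.
Finn ∩ Chen ∩ Diego ∩ Wei ∩ Omar: ∅.
Finn ∩ Chen ∩ Diego ∩ Wei ∩ Omar ∩ Bianca: ∅.
There is no time when everyone is free.
There is no common window, so the total is 0 minutes.

0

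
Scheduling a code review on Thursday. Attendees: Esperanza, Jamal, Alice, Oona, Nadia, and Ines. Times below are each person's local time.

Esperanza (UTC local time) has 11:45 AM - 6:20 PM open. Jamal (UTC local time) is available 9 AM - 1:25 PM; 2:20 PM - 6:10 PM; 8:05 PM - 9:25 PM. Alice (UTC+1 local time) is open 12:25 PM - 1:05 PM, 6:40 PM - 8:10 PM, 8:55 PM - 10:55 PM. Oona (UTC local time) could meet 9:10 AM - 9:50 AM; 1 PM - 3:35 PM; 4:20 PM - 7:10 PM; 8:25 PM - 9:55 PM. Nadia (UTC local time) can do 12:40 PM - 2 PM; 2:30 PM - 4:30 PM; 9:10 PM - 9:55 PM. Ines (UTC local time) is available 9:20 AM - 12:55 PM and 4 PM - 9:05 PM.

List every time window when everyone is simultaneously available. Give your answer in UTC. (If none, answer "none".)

Esperanza in UTC: 11:45-18:20.
Jamal in UTC: 09:00-13:25, 14:20-18:10, 20:05-21:25.
Alice in UTC: 11:25-12:05, 17:40-19:10, 19:55-21:55 (subtract 1h to convert from UTC+1).
Oona in UTC: 09:10-09:50, 13:00-15:35, 16:20-19:10, 20:25-21:55.
Nadia in UTC: 12:40-14:00, 14:30-16:30, 21:10-21:55.
Ines in UTC: 09:20-12:55, 16:00-21:05.
Esperanza ∩ Jamal: 11:45-13:25, 14:20-18:10.
Esperanza ∩ Jamal ∩ Alice: 11:45-12:05, 17:40-18:10.
Esperanza ∩ Jamal ∩ Alice ∩ Oona: 17:40-18:10.
Esperanza ∩ Jamal ∩ Alice ∩ Oona ∩ Nadia: ∅.
Esperanza ∩ Jamal ∩ Alice ∩ Oona ∩ Nadia ∩ Ines: ∅.
There is no time when everyone is free.

none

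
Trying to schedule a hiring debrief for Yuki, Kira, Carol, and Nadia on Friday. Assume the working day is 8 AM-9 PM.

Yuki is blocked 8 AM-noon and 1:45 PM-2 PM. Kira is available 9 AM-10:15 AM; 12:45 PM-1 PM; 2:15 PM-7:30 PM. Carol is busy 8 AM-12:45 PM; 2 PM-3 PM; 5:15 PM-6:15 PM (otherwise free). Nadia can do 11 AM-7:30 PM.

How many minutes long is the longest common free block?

Yuki free: 12:00-13:45, 14:00-21:00 (invert busy blocks within the working day).
Kira free: 09:00-10:15, 12:45-13:00, 14:15-19:30.
Carol free: 12:45-14:00, 15:00-17:15, 18:15-21:00 (invert busy blocks within the working day).
Nadia free: 11:00-19:30.
Yuki ∩ Kira: 12:45-13:00, 14:15-19:30.
Yuki ∩ Kira ∩ Carol: 12:45-13:00, 15:00-17:15, 18:15-19:30.
Yuki ∩ Kira ∩ Carol ∩ Nadia: 12:45-13:00, 15:00-17:15, 18:15-19:30.
The longest is 15:00-17:15 at 135 minutes.

135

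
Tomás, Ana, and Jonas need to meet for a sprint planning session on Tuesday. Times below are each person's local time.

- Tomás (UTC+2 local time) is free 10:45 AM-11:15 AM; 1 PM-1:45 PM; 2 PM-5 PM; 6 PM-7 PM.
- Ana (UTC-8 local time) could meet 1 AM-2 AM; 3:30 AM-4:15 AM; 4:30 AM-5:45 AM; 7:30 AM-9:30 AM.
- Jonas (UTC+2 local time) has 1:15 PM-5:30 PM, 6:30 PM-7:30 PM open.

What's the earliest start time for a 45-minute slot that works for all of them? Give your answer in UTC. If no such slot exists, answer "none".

12:30

Tomás in UTC: 08:45-09:15, 11:00-11:45, 12:00-15:00, 16:00-17:00 (subtract 2h to convert from UTC+2).
Ana in UTC: 09:00-10:00, 11:30-12:15, 12:30-13:45, 15:30-17:30 (add 8h to convert from UTC-8).
Jonas in UTC: 11:15-15:30, 16:30-17:30 (subtract 2h to convert from UTC+2).
Tomás ∩ Ana: 09:00-09:15, 11:30-11:45, 12:00-12:15, 12:30-13:45, 16:00-17:00.
Tomás ∩ Ana ∩ Jonas: 11:30-11:45, 12:00-12:15, 12:30-13:45, 16:30-17:00.
The first common window of at least 45 minutes is 12:30-13:45, so the earliest start is 12:30.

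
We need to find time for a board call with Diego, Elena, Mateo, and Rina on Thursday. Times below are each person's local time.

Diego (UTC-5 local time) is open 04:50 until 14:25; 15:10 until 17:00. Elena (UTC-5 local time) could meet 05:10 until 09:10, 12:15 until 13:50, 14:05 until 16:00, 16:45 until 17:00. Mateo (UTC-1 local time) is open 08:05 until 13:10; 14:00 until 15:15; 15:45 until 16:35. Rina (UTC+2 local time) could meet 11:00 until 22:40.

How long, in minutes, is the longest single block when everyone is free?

240

Diego in UTC: 09:50-19:25, 20:10-22:00 (add 5h to convert from UTC-5).
Elena in UTC: 10:10-14:10, 17:15-18:50, 19:05-21:00, 21:45-22:00 (add 5h to convert from UTC-5).
Mateo in UTC: 09:05-14:10, 15:00-16:15, 16:45-17:35 (add 1h to convert from UTC-1).
Rina in UTC: 09:00-20:40 (subtract 2h to convert from UTC+2).
Diego ∩ Elena: 10:10-14:10, 17:15-18:50, 19:05-19:25, 20:10-21:00, 21:45-22:00.
Diego ∩ Elena ∩ Mateo: 10:10-14:10, 17:15-17:35.
Diego ∩ Elena ∩ Mateo ∩ Rina: 10:10-14:10, 17:15-17:35.
The longest is 10:10-14:10 at 240 minutes.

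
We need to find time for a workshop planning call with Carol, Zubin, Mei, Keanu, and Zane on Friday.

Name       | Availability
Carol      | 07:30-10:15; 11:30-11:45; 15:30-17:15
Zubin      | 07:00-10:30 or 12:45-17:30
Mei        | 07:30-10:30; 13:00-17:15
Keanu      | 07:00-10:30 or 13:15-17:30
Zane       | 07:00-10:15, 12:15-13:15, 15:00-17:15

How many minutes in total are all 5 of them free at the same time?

Carol ∩ Zubin: 07:30-10:15, 15:30-17:15.
Carol ∩ Zubin ∩ Mei: 07:30-10:15, 15:30-17:15.
Carol ∩ Zubin ∩ Mei ∩ Keanu: 07:30-10:15, 15:30-17:15.
Carol ∩ Zubin ∩ Mei ∩ Keanu ∩ Zane: 07:30-10:15, 15:30-17:15.
Summing the common windows: 165 + 105 = 270 minutes.

270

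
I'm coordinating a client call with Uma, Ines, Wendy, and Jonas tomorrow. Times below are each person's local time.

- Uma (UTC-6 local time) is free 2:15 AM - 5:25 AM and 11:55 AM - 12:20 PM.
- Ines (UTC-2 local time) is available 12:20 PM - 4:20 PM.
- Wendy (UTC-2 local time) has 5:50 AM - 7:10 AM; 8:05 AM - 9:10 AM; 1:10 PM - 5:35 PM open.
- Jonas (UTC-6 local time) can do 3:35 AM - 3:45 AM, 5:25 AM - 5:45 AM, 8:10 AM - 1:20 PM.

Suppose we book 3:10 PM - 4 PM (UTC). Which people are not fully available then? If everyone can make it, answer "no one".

Uma

Uma in UTC: 08:15-11:25, 17:55-18:20 (add 6h to convert from UTC-6).
Ines in UTC: 14:20-18:20 (add 2h to convert from UTC-2).
Wendy in UTC: 07:50-09:10, 10:05-11:10, 15:10-19:35 (add 2h to convert from UTC-2).
Jonas in UTC: 09:35-09:45, 11:25-11:45, 14:10-19:20 (add 6h to convert from UTC-6).
Uma: not fully free for 15:10-16:00. Ines: free for 15:10-16:00. Wendy: free for 15:10-16:00. Jonas: free for 15:10-16:00.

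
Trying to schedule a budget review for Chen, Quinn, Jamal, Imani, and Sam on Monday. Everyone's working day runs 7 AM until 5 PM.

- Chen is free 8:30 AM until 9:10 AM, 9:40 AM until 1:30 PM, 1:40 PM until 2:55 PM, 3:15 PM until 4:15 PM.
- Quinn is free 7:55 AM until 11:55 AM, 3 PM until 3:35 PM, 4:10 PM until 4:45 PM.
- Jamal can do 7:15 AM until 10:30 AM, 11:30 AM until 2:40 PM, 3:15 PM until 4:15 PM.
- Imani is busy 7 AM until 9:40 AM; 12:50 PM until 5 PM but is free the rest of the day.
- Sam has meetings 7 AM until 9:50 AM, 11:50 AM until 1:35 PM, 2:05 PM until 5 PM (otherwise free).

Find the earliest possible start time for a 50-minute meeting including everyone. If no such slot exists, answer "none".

none

Chen free: 08:30-09:10, 09:40-13:30, 13:40-14:55, 15:15-16:15.
Quinn free: 07:55-11:55, 15:00-15:35, 16:10-16:45.
Jamal free: 07:15-10:30, 11:30-14:40, 15:15-16:15.
Imani free: 09:40-12:50 (invert busy blocks within the working day).
Sam free: 09:50-11:50, 13:35-14:05 (invert busy blocks within the working day).
Chen ∩ Quinn: 08:30-09:10, 09:40-11:55, 15:15-15:35, 16:10-16:15.
Chen ∩ Quinn ∩ Jamal: 08:30-09:10, 09:40-10:30, 11:30-11:55, 15:15-15:35, 16:10-16:15.
Chen ∩ Quinn ∩ Jamal ∩ Imani: 09:40-10:30, 11:30-11:55.
Chen ∩ Quinn ∩ Jamal ∩ Imani ∩ Sam: 09:50-10:30, 11:30-11:50.
So the common availability across everyone is 09:50-10:30, 11:30-11:50.
No common window is at least 50 minutes long.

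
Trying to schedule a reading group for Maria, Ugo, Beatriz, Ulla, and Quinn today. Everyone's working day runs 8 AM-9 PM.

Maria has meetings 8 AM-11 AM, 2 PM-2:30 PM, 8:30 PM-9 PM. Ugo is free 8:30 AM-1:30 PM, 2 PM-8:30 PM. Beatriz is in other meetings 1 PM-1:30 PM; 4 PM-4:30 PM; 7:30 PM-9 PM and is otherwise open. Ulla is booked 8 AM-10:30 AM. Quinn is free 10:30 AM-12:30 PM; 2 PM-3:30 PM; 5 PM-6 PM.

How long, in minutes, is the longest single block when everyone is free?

Maria free: 11:00-14:00, 14:30-20:30 (invert busy blocks within the working day).
Ugo free: 08:30-13:30, 14:00-20:30.
Beatriz free: 08:00-13:00, 13:30-16:00, 16:30-19:30 (invert busy blocks within the working day).
Ulla free: 10:30-21:00 (invert busy blocks within the working day).
Quinn free: 10:30-12:30, 14:00-15:30, 17:00-18:00.
Maria ∩ Ugo: 11:00-13:30, 14:30-20:30.
Maria ∩ Ugo ∩ Beatriz: 11:00-13:00, 14:30-16:00, 16:30-19:30.
Maria ∩ Ugo ∩ Beatriz ∩ Ulla: 11:00-13:00, 14:30-16:00, 16:30-19:30.
Maria ∩ Ugo ∩ Beatriz ∩ Ulla ∩ Quinn: 11:00-12:30, 14:30-15:30, 17:00-18:00.
So the common availability across everyone is 11:00-12:30, 14:30-15:30, 17:00-18:00.
The longest is 11:00-12:30 at 90 minutes.

90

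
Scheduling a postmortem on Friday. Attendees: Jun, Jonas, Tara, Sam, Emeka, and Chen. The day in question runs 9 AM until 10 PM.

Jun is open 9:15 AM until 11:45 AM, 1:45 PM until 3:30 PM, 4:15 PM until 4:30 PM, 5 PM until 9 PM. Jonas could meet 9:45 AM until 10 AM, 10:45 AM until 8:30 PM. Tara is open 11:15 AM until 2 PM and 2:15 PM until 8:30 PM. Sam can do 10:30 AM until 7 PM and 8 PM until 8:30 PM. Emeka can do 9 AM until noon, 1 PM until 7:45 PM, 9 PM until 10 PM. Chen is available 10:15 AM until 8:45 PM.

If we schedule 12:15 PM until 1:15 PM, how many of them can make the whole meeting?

Jonas, Tara, Sam, and Chen can make the full 12:15-13:15 slot — that's 4.

4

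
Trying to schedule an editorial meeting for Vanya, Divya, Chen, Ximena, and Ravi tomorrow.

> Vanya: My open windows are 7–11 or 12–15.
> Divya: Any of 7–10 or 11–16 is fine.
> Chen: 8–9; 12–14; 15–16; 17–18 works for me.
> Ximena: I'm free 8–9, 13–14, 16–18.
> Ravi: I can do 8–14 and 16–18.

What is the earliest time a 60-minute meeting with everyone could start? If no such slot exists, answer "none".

08:00

Vanya ∩ Divya: 07:00-10:00, 12:00-15:00.
Vanya ∩ Divya ∩ Chen: 08:00-09:00, 12:00-14:00.
Vanya ∩ Divya ∩ Chen ∩ Ximena: 08:00-09:00, 13:00-14:00.
Vanya ∩ Divya ∩ Chen ∩ Ximena ∩ Ravi: 08:00-09:00, 13:00-14:00.
The first common window of at least 60 minutes is 08:00-09:00, so the earliest start is 08:00.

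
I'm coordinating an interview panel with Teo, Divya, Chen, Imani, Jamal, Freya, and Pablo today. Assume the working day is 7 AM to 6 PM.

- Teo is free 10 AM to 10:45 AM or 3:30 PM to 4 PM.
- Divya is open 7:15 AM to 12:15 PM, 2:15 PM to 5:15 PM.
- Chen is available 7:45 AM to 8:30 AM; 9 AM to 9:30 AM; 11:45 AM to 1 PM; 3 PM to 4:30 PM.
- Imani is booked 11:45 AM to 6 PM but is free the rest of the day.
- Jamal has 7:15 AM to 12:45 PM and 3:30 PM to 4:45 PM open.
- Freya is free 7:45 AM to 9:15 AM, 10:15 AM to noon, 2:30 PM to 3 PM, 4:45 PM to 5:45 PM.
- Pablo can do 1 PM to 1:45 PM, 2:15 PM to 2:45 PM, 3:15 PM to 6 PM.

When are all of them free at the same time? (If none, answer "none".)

Teo free: 10:00-10:45, 15:30-16:00.
Divya free: 07:15-12:15, 14:15-17:15.
Chen free: 07:45-08:30, 09:00-09:30, 11:45-13:00, 15:00-16:30.
Imani free: 07:00-11:45 (invert busy blocks within the working day).
Jamal free: 07:15-12:45, 15:30-16:45.
Freya free: 07:45-09:15, 10:15-12:00, 14:30-15:00, 16:45-17:45.
Pablo free: 13:00-13:45, 14:15-14:45, 15:15-18:00.
Teo ∩ Divya: 10:00-10:45, 15:30-16:00.
Teo ∩ Divya ∩ Chen: 15:30-16:00.
Teo ∩ Divya ∩ Chen ∩ Imani: ∅.
Teo ∩ Divya ∩ Chen ∩ Imani ∩ Jamal: ∅.
Teo ∩ Divya ∩ Chen ∩ Imani ∩ Jamal ∩ Freya: ∅.
Teo ∩ Divya ∩ Chen ∩ Imani ∩ Jamal ∩ Freya ∩ Pablo: ∅.
There is no time when everyone is free.

none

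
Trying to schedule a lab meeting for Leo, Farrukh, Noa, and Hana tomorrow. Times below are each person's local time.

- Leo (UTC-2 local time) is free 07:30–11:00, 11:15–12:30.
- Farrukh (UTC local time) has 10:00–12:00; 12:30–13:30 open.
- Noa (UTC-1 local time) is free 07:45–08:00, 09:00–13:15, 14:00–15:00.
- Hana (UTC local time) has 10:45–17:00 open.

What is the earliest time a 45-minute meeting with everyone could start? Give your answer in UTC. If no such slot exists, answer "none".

10:45

Leo in UTC: 09:30-13:00, 13:15-14:30 (add 2h to convert from UTC-2).
Farrukh in UTC: 10:00-12:00, 12:30-13:30.
Noa in UTC: 08:45-09:00, 10:00-14:15, 15:00-16:00 (add 1h to convert from UTC-1).
Hana in UTC: 10:45-17:00.
Leo ∩ Farrukh: 10:00-12:00, 12:30-13:00, 13:15-13:30.
Leo ∩ Farrukh ∩ Noa: 10:00-12:00, 12:30-13:00, 13:15-13:30.
Leo ∩ Farrukh ∩ Noa ∩ Hana: 10:45-12:00, 12:30-13:00, 13:15-13:30.
Those are the intersection windows.
The first common window of at least 45 minutes is 10:45-12:00, so the earliest start is 10:45.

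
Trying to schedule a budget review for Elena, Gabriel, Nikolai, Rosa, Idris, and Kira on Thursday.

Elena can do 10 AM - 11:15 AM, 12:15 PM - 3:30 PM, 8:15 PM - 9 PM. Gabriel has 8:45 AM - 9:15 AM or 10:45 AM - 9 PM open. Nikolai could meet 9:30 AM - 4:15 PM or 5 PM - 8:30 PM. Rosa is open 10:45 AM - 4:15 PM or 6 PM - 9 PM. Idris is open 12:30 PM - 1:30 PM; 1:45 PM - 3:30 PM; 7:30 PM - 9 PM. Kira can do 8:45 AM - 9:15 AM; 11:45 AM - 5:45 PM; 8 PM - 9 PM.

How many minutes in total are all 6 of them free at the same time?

180

Elena ∩ Gabriel: 10:45-11:15, 12:15-15:30, 20:15-21:00.
Elena ∩ Gabriel ∩ Nikolai: 10:45-11:15, 12:15-15:30, 20:15-20:30.
Elena ∩ Gabriel ∩ Nikolai ∩ Rosa: 10:45-11:15, 12:15-15:30, 20:15-20:30.
Elena ∩ Gabriel ∩ Nikolai ∩ Rosa ∩ Idris: 12:30-13:30, 13:45-15:30, 20:15-20:30.
Elena ∩ Gabriel ∩ Nikolai ∩ Rosa ∩ Idris ∩ Kira: 12:30-13:30, 13:45-15:30, 20:15-20:30.
Summing the common windows: 60 + 105 + 15 = 180 minutes.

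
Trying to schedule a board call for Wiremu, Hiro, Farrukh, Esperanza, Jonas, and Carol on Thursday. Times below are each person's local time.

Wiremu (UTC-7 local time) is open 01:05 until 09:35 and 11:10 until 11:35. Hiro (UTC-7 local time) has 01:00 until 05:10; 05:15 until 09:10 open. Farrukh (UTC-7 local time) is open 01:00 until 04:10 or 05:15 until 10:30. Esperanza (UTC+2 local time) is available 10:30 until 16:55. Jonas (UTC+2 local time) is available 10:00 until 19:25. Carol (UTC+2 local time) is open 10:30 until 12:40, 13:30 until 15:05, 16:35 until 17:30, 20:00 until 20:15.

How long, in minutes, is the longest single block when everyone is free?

130

Wiremu in UTC: 08:05-16:35, 18:10-18:35 (add 7h to convert from UTC-7).
Hiro in UTC: 08:00-12:10, 12:15-16:10 (add 7h to convert from UTC-7).
Farrukh in UTC: 08:00-11:10, 12:15-17:30 (add 7h to convert from UTC-7).
Esperanza in UTC: 08:30-14:55 (subtract 2h to convert from UTC+2).
Jonas in UTC: 08:00-17:25 (subtract 2h to convert from UTC+2).
Carol in UTC: 08:30-10:40, 11:30-13:05, 14:35-15:30, 18:00-18:15 (subtract 2h to convert from UTC+2).
Wiremu ∩ Hiro: 08:05-12:10, 12:15-16:10.
Wiremu ∩ Hiro ∩ Farrukh: 08:05-11:10, 12:15-16:10.
Wiremu ∩ Hiro ∩ Farrukh ∩ Esperanza: 08:30-11:10, 12:15-14:55.
Wiremu ∩ Hiro ∩ Farrukh ∩ Esperanza ∩ Jonas: 08:30-11:10, 12:15-14:55.
Wiremu ∩ Hiro ∩ Farrukh ∩ Esperanza ∩ Jonas ∩ Carol: 08:30-10:40, 12:15-13:05, 14:35-14:55.
The longest is 08:30-10:40 at 130 minutes.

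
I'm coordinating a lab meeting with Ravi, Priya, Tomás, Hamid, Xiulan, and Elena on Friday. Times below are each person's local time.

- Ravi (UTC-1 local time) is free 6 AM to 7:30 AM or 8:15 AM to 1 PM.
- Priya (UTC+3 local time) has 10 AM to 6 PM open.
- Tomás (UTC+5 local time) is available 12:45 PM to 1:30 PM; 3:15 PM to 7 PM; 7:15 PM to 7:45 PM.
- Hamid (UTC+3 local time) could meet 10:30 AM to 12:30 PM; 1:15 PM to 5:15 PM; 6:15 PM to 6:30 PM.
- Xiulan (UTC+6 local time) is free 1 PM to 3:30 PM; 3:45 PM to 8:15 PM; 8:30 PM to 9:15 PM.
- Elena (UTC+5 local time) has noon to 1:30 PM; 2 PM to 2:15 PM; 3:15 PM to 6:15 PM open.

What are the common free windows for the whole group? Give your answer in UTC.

Ravi in UTC: 07:00-08:30, 09:15-14:00 (add 1h to convert from UTC-1).
Priya in UTC: 07:00-15:00 (subtract 3h to convert from UTC+3).
Tomás in UTC: 07:45-08:30, 10:15-14:00, 14:15-14:45 (subtract 5h to convert from UTC+5).
Hamid in UTC: 07:30-09:30, 10:15-14:15, 15:15-15:30 (subtract 3h to convert from UTC+3).
Xiulan in UTC: 07:00-09:30, 09:45-14:15, 14:30-15:15 (subtract 6h to convert from UTC+6).
Elena in UTC: 07:00-08:30, 09:00-09:15, 10:15-13:15 (subtract 5h to convert from UTC+5).
Ravi ∩ Priya: 07:00-08:30, 09:15-14:00.
Ravi ∩ Priya ∩ Tomás: 07:45-08:30, 10:15-14:00.
Ravi ∩ Priya ∩ Tomás ∩ Hamid: 07:45-08:30, 10:15-14:00.
Ravi ∩ Priya ∩ Tomás ∩ Hamid ∩ Xiulan: 07:45-08:30, 10:15-14:00.
Ravi ∩ Priya ∩ Tomás ∩ Hamid ∩ Xiulan ∩ Elena: 07:45-08:30, 10:15-13:15.

07:45-08:30, 10:15-13:15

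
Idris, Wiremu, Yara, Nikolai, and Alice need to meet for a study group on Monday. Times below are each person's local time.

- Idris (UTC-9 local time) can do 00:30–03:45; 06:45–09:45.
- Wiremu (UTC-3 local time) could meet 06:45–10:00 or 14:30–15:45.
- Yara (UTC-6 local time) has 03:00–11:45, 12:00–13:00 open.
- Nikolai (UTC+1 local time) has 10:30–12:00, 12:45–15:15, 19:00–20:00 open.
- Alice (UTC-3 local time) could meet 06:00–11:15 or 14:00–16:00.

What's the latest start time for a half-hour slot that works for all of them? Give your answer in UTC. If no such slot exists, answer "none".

18:15

Idris in UTC: 09:30-12:45, 15:45-18:45 (add 9h to convert from UTC-9).
Wiremu in UTC: 09:45-13:00, 17:30-18:45 (add 3h to convert from UTC-3).
Yara in UTC: 09:00-17:45, 18:00-19:00 (add 6h to convert from UTC-6).
Nikolai in UTC: 09:30-11:00, 11:45-14:15, 18:00-19:00 (subtract 1h to convert from UTC+1).
Alice in UTC: 09:00-14:15, 17:00-19:00 (add 3h to convert from UTC-3).
Idris ∩ Wiremu: 09:45-12:45, 17:30-18:45.
Idris ∩ Wiremu ∩ Yara: 09:45-12:45, 17:30-17:45, 18:00-18:45.
Idris ∩ Wiremu ∩ Yara ∩ Nikolai: 09:45-11:00, 11:45-12:45, 18:00-18:45.
Idris ∩ Wiremu ∩ Yara ∩ Nikolai ∩ Alice: 09:45-11:00, 11:45-12:45, 18:00-18:45.
Those are the intersection windows.
The last common window of at least 30 minutes is 18:00-18:45; a 30-minute meeting can start as late as 18:15 and still end by 18:45.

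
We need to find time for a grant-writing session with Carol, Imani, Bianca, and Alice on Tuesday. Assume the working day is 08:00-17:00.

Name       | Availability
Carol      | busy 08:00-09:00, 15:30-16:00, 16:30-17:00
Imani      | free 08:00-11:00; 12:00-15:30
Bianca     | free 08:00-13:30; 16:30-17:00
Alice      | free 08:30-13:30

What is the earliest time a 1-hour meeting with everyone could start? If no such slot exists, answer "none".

09:00

Carol free: 09:00-15:30, 16:00-16:30 (invert busy blocks within the working day).
Imani free: 08:00-11:00, 12:00-15:30.
Bianca free: 08:00-13:30, 16:30-17:00.
Alice free: 08:30-13:30.
Carol ∩ Imani: 09:00-11:00, 12:00-15:30.
Carol ∩ Imani ∩ Bianca: 09:00-11:00, 12:00-13:30.
Carol ∩ Imani ∩ Bianca ∩ Alice: 09:00-11:00, 12:00-13:30.
So the common availability across everyone is 09:00-11:00, 12:00-13:30.
The first common window of at least 60 minutes is 09:00-11:00, so the earliest start is 09:00.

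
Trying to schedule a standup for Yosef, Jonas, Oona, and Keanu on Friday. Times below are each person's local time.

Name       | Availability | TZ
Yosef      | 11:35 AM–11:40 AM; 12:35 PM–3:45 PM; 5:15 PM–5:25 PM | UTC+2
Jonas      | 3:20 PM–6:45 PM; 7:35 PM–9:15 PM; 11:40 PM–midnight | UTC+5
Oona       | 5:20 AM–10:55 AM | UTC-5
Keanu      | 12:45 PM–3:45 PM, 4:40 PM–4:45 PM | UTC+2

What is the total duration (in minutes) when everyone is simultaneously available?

Yosef in UTC: 09:35-09:40, 10:35-13:45, 15:15-15:25 (subtract 2h to convert from UTC+2).
Jonas in UTC: 10:20-13:45, 14:35-16:15, 18:40-19:00 (subtract 5h to convert from UTC+5).
Oona in UTC: 10:20-15:55 (add 5h to convert from UTC-5).
Keanu in UTC: 10:45-13:45, 14:40-14:45 (subtract 2h to convert from UTC+2).
Yosef ∩ Jonas: 10:35-13:45, 15:15-15:25.
Yosef ∩ Jonas ∩ Oona: 10:35-13:45, 15:15-15:25.
Yosef ∩ Jonas ∩ Oona ∩ Keanu: 10:45-13:45.
That's a single block of 180 minutes.

180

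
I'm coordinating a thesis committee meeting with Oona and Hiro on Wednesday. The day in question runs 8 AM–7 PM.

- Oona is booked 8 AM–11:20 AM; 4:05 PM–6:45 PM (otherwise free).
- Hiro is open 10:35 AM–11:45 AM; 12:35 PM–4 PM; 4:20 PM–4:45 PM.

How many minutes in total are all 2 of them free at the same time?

Oona free: 11:20-16:05, 18:45-19:00 (invert busy blocks within the working day).
Hiro free: 10:35-11:45, 12:35-16:00, 16:20-16:45.
Oona ∩ Hiro: 11:20-11:45, 12:35-16:00.
Summing the common windows: 25 + 205 = 230 minutes.

230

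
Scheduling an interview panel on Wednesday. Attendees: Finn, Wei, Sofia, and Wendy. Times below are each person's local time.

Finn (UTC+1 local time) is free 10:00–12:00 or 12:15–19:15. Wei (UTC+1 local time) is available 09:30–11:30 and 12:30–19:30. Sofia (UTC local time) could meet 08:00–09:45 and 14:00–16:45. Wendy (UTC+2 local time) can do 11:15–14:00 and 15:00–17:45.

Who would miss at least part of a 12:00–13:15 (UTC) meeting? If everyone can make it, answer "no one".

Finn in UTC: 09:00-11:00, 11:15-18:15 (subtract 1h to convert from UTC+1).
Wei in UTC: 08:30-10:30, 11:30-18:30 (subtract 1h to convert from UTC+1).
Sofia in UTC: 08:00-09:45, 14:00-16:45.
Wendy in UTC: 09:15-12:00, 13:00-15:45 (subtract 2h to convert from UTC+2).
Finn: free for 12:00-13:15. Wei: free for 12:00-13:15. Sofia: not fully free for 12:00-13:15. Wendy: not fully free for 12:00-13:15.

Sofia, Wendy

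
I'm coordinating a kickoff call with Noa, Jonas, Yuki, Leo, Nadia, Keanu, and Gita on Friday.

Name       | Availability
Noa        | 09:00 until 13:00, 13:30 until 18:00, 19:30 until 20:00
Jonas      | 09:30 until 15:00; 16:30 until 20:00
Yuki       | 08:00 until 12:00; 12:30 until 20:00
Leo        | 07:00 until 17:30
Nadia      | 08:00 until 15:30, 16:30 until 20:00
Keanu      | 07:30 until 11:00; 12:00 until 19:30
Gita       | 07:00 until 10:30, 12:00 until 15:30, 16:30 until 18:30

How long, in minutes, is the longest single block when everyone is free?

90

Noa ∩ Jonas: 09:30-13:00, 13:30-15:00, 16:30-18:00, 19:30-20:00.
Noa ∩ Jonas ∩ Yuki: 09:30-12:00, 12:30-13:00, 13:30-15:00, 16:30-18:00, 19:30-20:00.
Noa ∩ Jonas ∩ Yuki ∩ Leo: 09:30-12:00, 12:30-13:00, 13:30-15:00, 16:30-17:30.
Noa ∩ Jonas ∩ Yuki ∩ Leo ∩ Nadia: 09:30-12:00, 12:30-13:00, 13:30-15:00, 16:30-17:30.
Noa ∩ Jonas ∩ Yuki ∩ Leo ∩ Nadia ∩ Keanu: 09:30-11:00, 12:30-13:00, 13:30-15:00, 16:30-17:30.
Noa ∩ Jonas ∩ Yuki ∩ Leo ∩ Nadia ∩ Keanu ∩ Gita: 09:30-10:30, 12:30-13:00, 13:30-15:00, 16:30-17:30.
The longest is 13:30-15:00 at 90 minutes.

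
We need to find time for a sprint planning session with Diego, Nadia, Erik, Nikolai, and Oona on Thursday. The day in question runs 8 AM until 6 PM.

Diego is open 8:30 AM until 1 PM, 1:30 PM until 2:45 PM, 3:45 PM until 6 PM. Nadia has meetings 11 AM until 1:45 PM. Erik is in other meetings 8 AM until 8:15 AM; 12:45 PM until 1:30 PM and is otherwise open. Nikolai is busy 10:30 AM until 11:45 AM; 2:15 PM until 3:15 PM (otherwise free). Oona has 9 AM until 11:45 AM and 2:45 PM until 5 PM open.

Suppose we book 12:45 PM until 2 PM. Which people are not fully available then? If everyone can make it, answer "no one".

Diego free: 08:30-13:00, 13:30-14:45, 15:45-18:00.
Nadia free: 08:00-11:00, 13:45-18:00 (invert busy blocks within the working day).
Erik free: 08:15-12:45, 13:30-18:00 (invert busy blocks within the working day).
Nikolai free: 08:00-10:30, 11:45-14:15, 15:15-18:00 (invert busy blocks within the working day).
Oona free: 09:00-11:45, 14:45-17:00.
Diego: not fully free for 12:45-14:00. Nadia: not fully free for 12:45-14:00. Erik: not fully free for 12:45-14:00. Nikolai: free for 12:45-14:00. Oona: not fully free for 12:45-14:00.

Diego, Erik, Nadia, Oona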